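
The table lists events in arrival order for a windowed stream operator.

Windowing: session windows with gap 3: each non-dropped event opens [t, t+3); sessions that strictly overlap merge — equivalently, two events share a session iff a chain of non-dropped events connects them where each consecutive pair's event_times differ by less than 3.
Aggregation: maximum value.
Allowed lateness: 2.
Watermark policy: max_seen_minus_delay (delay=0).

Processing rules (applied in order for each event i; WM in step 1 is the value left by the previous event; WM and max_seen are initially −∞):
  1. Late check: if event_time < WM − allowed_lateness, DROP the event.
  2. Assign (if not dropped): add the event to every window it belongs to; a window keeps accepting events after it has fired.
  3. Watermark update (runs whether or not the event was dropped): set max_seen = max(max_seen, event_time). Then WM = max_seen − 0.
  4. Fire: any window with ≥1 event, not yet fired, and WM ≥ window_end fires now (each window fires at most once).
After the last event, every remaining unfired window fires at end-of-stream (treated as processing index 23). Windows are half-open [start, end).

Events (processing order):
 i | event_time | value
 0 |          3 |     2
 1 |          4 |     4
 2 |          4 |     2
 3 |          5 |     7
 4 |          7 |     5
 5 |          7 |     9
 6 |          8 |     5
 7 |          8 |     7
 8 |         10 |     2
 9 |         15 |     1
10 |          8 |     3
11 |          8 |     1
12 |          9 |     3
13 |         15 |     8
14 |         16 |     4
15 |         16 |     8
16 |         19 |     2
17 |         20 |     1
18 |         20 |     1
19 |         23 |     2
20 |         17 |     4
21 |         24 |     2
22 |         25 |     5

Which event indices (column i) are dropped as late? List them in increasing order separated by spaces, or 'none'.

10 11 12 20

i=0 t=3 v=2: → [3,6); WM=3
i=1 t=4 v=4: → [3,7); WM=4
i=2 t=4 v=2: → [3,7); WM=4
i=3 t=5 v=7: → [3,8); WM=5
i=4 t=7 v=5: → [3,10); WM=7
i=5 t=7 v=9: → [3,10); WM=7
i=6 t=8 v=5: → [3,11); WM=8
i=7 t=8 v=7: → [3,11); WM=8
i=8 t=10 v=2: → [3,13); WM=10
i=9 t=15 v=1: → [15,18); WM=15
i=10 t=8 v=3: DROP (t<15-2); WM=15
i=11 t=8 v=1: DROP (t<15-2); WM=15
i=12 t=9 v=3: DROP (t<15-2); WM=15
i=13 t=15 v=8: → [15,18); WM=15
i=14 t=16 v=4: → [15,19); WM=16
i=15 t=16 v=8: → [15,19); WM=16
i=16 t=19 v=2: → [19,22); WM=19
i=17 t=20 v=1: → [19,23); WM=20
i=18 t=20 v=1: → [19,23); WM=20
i=19 t=23 v=2: → [23,26); WM=23
i=20 t=17 v=4: DROP (t<23-2); WM=23
i=21 t=24 v=2: → [23,27); WM=24
i=22 t=25 v=5: → [23,28); WM=25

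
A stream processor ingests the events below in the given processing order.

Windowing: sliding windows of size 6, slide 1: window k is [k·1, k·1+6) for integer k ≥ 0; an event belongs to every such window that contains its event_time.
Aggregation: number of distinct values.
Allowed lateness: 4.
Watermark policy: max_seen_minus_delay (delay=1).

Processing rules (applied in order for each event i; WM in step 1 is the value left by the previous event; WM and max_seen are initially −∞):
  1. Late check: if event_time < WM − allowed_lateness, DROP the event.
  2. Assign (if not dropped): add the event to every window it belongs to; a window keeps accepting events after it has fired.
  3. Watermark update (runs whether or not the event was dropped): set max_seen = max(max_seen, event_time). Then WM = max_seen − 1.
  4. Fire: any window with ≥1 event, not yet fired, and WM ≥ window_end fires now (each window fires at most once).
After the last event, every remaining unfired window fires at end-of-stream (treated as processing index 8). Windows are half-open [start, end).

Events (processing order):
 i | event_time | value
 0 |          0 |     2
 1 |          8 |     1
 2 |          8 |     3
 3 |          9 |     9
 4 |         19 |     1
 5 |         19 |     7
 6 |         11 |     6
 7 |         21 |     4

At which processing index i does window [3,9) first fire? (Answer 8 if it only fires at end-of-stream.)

4

i=0 t=0 v=2: → [0,6); WM=-1
i=1 t=8 v=1: → [8,14),[7,13),[6,12),[5,11),[4,10),[3,9); WM=7; [0,6) fires=1
i=2 t=8 v=3: → [8,14),[7,13),[6,12),[5,11),[4,10),[3,9); WM=7
i=3 t=9 v=9: → [9,15),[8,14),[7,13),[6,12),[5,11),[4,10); WM=8
i=4 t=19 v=1: → [19,25),[18,24),[17,23),[16,22),[15,21),[14,20); WM=18; [3,9) fires=2 [4,10) fires=3 [5,11) fires=3 [6,12) fires=3 [7,13) fires=3 [8,14) fires=3 [9,15) fires=1
i=5 t=19 v=7: → [19,25),[18,24),[17,23),[16,22),[15,21),[14,20); WM=18
i=6 t=11 v=6: DROP (t<18-4); WM=18
i=7 t=21 v=4: → [21,27),[20,26),[19,25),[18,24),[17,23),[16,22); WM=20; [14,20) fires=2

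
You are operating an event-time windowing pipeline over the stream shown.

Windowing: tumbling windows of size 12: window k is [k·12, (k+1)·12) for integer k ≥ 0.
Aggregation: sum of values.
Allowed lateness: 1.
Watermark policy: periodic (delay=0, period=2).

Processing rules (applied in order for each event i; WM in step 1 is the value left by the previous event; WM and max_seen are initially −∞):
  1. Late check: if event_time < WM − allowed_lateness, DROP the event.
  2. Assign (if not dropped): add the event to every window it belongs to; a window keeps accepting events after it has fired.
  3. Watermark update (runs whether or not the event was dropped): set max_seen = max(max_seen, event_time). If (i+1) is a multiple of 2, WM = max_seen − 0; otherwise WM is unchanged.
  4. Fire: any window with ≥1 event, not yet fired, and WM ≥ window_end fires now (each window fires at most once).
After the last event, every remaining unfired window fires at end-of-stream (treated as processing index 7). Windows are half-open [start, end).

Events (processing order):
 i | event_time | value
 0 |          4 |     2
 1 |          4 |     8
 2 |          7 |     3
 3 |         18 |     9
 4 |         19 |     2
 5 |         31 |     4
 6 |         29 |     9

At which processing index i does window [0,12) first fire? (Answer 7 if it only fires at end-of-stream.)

i=0 t=4 v=2: → [0,12); WM=−∞
i=1 t=4 v=8: → [0,12); WM=4
i=2 t=7 v=3: → [0,12); WM=4
i=3 t=18 v=9: → [12,24); WM=18; [0,12) fires=13
i=4 t=19 v=2: → [12,24); WM=18
i=5 t=31 v=4: → [24,36); WM=31; [12,24) fires=11
i=6 t=29 v=9: DROP (t<31-1); WM=31

3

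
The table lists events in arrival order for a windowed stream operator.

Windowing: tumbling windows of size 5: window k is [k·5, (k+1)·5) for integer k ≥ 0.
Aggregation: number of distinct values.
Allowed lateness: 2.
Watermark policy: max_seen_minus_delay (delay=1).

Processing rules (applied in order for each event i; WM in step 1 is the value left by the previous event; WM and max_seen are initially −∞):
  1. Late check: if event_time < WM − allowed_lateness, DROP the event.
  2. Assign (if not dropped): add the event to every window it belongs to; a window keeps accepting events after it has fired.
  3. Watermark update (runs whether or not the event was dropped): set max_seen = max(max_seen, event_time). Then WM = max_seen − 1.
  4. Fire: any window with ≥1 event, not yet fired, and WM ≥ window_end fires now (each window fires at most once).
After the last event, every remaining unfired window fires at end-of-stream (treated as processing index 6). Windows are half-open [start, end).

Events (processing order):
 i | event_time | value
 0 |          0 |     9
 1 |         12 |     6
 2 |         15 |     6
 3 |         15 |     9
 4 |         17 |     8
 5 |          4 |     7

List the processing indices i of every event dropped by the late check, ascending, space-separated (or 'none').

5

i=0 t=0 v=9: → [0,5); WM=-1
i=1 t=12 v=6: → [10,15); WM=11; [0,5) fires=1
i=2 t=15 v=6: → [15,20); WM=14
i=3 t=15 v=9: → [15,20); WM=14
i=4 t=17 v=8: → [15,20); WM=16; [10,15) fires=1
i=5 t=4 v=7: DROP (t<16-2); WM=16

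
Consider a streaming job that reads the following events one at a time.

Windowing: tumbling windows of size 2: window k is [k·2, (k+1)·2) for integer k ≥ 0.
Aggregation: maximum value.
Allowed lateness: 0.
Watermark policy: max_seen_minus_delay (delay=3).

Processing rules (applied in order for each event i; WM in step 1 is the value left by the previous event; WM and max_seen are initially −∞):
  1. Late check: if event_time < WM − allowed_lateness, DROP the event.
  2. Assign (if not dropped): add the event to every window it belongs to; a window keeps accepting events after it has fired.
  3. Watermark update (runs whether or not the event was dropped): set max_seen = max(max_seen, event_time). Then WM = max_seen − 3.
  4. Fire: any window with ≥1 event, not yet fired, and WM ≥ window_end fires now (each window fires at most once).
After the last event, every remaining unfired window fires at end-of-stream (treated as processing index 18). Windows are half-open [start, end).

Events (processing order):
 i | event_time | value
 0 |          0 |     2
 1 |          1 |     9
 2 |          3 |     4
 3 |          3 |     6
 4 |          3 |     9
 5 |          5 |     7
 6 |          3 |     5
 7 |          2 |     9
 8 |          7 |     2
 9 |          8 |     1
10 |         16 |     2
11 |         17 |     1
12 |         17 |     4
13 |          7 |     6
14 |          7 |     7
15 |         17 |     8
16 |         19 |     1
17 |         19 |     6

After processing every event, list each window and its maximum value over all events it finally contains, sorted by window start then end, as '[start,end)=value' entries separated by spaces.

[0,2)=9 [2,4)=9 [4,6)=7 [6,8)=2 [8,10)=1 [16,18)=8 [18,20)=6

i=0 t=0 v=2: → [0,2); WM=-3
i=1 t=1 v=9: → [0,2); WM=-2
i=2 t=3 v=4: → [2,4); WM=0
i=3 t=3 v=6: → [2,4); WM=0
i=4 t=3 v=9: → [2,4); WM=0
i=5 t=5 v=7: → [4,6); WM=2; [0,2) fires=9
i=6 t=3 v=5: → [2,4); WM=2
i=7 t=2 v=9: → [2,4); WM=2
i=8 t=7 v=2: → [6,8); WM=4; [2,4) fires=9
i=9 t=8 v=1: → [8,10); WM=5
i=10 t=16 v=2: → [16,18); WM=13; [4,6) fires=7 [6,8) fires=2 [8,10) fires=1
i=11 t=17 v=1: → [16,18); WM=14
i=12 t=17 v=4: → [16,18); WM=14
i=13 t=7 v=6: DROP (t<14-0); WM=14
i=14 t=7 v=7: DROP (t<14-0); WM=14
i=15 t=17 v=8: → [16,18); WM=14
i=16 t=19 v=1: → [18,20); WM=16
i=17 t=19 v=6: → [18,20); WM=16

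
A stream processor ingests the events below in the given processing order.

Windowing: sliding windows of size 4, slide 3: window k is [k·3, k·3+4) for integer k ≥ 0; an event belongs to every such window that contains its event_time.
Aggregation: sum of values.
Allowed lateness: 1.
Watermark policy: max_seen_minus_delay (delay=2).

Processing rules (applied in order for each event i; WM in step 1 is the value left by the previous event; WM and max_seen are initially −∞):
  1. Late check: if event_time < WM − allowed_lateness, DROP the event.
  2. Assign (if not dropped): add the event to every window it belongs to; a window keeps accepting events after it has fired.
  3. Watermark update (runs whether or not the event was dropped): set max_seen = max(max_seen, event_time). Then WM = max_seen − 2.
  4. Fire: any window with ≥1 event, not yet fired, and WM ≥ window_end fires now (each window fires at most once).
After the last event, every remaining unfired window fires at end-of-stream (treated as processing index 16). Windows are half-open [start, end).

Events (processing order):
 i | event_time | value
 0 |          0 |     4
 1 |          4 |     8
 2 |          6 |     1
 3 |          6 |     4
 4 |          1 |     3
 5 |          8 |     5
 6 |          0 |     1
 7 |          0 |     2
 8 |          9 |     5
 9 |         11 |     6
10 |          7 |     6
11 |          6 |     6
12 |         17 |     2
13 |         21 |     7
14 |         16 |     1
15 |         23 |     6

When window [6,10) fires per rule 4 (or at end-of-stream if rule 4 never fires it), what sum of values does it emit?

15

i=0 t=0 v=4: → [0,4); WM=-2
i=1 t=4 v=8: → [3,7); WM=2
i=2 t=6 v=1: → [6,10),[3,7); WM=4; [0,4) fires=4
i=3 t=6 v=4: → [6,10),[3,7); WM=4
i=4 t=1 v=3: DROP (t<4-1); WM=4
i=5 t=8 v=5: → [6,10); WM=6
i=6 t=0 v=1: DROP (t<6-1); WM=6
i=7 t=0 v=2: DROP (t<6-1); WM=6
i=8 t=9 v=5: → [9,13),[6,10); WM=7; [3,7) fires=13
i=9 t=11 v=6: → [9,13); WM=9
i=10 t=7 v=6: DROP (t<9-1); WM=9
i=11 t=6 v=6: DROP (t<9-1); WM=9
i=12 t=17 v=2: → [15,19); WM=15; [6,10) fires=15 [9,13) fires=11
i=13 t=21 v=7: → [21,25),[18,22); WM=19; [15,19) fires=2
i=14 t=16 v=1: DROP (t<19-1); WM=19
i=15 t=23 v=6: → [21,25); WM=21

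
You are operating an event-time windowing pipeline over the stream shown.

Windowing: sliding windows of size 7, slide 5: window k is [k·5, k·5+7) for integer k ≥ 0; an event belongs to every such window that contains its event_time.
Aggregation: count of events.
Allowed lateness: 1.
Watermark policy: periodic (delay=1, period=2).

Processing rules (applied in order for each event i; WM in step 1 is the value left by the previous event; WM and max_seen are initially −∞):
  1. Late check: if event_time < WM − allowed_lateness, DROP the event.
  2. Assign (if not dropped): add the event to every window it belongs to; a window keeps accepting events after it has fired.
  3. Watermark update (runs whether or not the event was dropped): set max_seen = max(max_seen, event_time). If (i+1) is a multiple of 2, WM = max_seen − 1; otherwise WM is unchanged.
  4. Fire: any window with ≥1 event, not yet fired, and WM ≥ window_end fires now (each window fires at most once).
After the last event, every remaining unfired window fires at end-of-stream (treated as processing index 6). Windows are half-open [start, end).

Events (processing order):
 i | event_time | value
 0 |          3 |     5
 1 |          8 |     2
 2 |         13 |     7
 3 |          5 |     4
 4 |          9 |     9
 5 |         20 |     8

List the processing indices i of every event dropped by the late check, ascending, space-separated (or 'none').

3 4

i=0 t=3 v=5: → [0,7); WM=−∞
i=1 t=8 v=2: → [5,12); WM=7; [0,7) fires=1
i=2 t=13 v=7: → [10,17); WM=7
i=3 t=5 v=4: DROP (t<7-1); WM=12; [5,12) fires=1
i=4 t=9 v=9: DROP (t<12-1); WM=12
i=5 t=20 v=8: → [20,27),[15,22); WM=19; [10,17) fires=1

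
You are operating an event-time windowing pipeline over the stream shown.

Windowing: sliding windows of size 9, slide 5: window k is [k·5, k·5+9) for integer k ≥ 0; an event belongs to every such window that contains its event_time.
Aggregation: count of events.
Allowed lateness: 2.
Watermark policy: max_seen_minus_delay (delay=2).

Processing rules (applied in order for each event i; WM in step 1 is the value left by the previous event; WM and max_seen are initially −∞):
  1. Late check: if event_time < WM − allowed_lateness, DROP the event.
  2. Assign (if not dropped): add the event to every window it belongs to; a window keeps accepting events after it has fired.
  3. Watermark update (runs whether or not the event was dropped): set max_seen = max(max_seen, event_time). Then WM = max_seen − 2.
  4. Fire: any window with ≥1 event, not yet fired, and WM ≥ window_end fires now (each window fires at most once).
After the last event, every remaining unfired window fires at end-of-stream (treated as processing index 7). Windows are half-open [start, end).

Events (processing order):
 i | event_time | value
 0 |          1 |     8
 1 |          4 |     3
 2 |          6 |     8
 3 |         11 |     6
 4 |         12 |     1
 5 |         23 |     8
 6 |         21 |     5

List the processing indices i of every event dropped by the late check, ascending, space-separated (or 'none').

i=0 t=1 v=8: → [0,9); WM=-1
i=1 t=4 v=3: → [0,9); WM=2
i=2 t=6 v=8: → [5,14),[0,9); WM=4
i=3 t=11 v=6: → [10,19),[5,14); WM=9; [0,9) fires=3
i=4 t=12 v=1: → [10,19),[5,14); WM=10
i=5 t=23 v=8: → [20,29),[15,24); WM=21; [5,14) fires=3 [10,19) fires=2
i=6 t=21 v=5: → [20,29),[15,24); WM=21

none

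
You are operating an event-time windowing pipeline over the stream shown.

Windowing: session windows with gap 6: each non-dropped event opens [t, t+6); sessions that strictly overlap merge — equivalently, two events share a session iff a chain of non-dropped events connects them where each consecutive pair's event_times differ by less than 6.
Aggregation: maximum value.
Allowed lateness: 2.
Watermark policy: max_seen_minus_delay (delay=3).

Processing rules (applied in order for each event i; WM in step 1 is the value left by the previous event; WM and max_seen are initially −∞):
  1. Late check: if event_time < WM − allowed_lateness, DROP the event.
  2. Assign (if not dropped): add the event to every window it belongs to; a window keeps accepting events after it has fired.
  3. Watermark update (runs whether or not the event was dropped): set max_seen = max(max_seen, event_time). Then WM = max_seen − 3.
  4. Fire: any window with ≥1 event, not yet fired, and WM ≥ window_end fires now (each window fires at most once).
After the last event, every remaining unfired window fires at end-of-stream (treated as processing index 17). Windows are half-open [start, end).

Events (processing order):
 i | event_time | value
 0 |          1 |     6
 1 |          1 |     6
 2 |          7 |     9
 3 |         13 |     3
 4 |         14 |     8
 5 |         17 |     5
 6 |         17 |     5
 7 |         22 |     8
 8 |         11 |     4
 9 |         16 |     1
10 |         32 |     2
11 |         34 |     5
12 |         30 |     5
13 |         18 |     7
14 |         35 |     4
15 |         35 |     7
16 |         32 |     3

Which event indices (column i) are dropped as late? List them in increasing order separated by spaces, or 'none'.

8 9 13

i=0 t=1 v=6: → [1,7); WM=-2
i=1 t=1 v=6: → [1,7); WM=-2
i=2 t=7 v=9: → [7,13); WM=4
i=3 t=13 v=3: → [13,19); WM=10
i=4 t=14 v=8: → [13,20); WM=11
i=5 t=17 v=5: → [13,23); WM=14
i=6 t=17 v=5: → [13,23); WM=14
i=7 t=22 v=8: → [13,28); WM=19
i=8 t=11 v=4: DROP (t<19-2); WM=19
i=9 t=16 v=1: DROP (t<19-2); WM=19
i=10 t=32 v=2: → [32,38); WM=29
i=11 t=34 v=5: → [32,40); WM=31
i=12 t=30 v=5: → [30,40); WM=31
i=13 t=18 v=7: DROP (t<31-2); WM=31
i=14 t=35 v=4: → [30,41); WM=32
i=15 t=35 v=7: → [30,41); WM=32
i=16 t=32 v=3: → [30,41); WM=32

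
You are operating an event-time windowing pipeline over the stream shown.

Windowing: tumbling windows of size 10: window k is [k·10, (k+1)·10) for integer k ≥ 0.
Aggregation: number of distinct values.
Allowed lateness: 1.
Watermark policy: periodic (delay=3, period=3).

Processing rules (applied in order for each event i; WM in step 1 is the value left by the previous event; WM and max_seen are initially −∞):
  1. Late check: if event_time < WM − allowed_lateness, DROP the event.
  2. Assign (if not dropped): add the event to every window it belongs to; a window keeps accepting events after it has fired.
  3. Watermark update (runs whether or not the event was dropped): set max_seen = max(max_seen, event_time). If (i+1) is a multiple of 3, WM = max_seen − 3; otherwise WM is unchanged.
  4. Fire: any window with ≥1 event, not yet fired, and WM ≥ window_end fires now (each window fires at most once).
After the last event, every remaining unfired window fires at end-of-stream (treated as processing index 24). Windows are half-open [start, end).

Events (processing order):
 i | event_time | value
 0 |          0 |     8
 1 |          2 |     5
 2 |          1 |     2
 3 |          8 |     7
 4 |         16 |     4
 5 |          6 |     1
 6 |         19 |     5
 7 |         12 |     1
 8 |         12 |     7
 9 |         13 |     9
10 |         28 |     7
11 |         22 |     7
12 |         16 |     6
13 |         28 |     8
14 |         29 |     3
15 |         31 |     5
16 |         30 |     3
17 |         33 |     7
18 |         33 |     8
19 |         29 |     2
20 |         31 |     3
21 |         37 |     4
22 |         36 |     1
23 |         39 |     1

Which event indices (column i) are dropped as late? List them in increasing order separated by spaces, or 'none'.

9 12

i=0 t=0 v=8: → [0,10); WM=−∞
i=1 t=2 v=5: → [0,10); WM=−∞
i=2 t=1 v=2: → [0,10); WM=-1
i=3 t=8 v=7: → [0,10); WM=-1
i=4 t=16 v=4: → [10,20); WM=-1
i=5 t=6 v=1: → [0,10); WM=13; [0,10) fires=5
i=6 t=19 v=5: → [10,20); WM=13
i=7 t=12 v=1: → [10,20); WM=13
i=8 t=12 v=7: → [10,20); WM=16
i=9 t=13 v=9: DROP (t<16-1); WM=16
i=10 t=28 v=7: → [20,30); WM=16
i=11 t=22 v=7: → [20,30); WM=25; [10,20) fires=4
i=12 t=16 v=6: DROP (t<25-1); WM=25
i=13 t=28 v=8: → [20,30); WM=25
i=14 t=29 v=3: → [20,30); WM=26
i=15 t=31 v=5: → [30,40); WM=26
i=16 t=30 v=3: → [30,40); WM=26
i=17 t=33 v=7: → [30,40); WM=30; [20,30) fires=3
i=18 t=33 v=8: → [30,40); WM=30
i=19 t=29 v=2: → [20,30); WM=30
i=20 t=31 v=3: → [30,40); WM=30
i=21 t=37 v=4: → [30,40); WM=30
i=22 t=36 v=1: → [30,40); WM=30
i=23 t=39 v=1: → [30,40); WM=36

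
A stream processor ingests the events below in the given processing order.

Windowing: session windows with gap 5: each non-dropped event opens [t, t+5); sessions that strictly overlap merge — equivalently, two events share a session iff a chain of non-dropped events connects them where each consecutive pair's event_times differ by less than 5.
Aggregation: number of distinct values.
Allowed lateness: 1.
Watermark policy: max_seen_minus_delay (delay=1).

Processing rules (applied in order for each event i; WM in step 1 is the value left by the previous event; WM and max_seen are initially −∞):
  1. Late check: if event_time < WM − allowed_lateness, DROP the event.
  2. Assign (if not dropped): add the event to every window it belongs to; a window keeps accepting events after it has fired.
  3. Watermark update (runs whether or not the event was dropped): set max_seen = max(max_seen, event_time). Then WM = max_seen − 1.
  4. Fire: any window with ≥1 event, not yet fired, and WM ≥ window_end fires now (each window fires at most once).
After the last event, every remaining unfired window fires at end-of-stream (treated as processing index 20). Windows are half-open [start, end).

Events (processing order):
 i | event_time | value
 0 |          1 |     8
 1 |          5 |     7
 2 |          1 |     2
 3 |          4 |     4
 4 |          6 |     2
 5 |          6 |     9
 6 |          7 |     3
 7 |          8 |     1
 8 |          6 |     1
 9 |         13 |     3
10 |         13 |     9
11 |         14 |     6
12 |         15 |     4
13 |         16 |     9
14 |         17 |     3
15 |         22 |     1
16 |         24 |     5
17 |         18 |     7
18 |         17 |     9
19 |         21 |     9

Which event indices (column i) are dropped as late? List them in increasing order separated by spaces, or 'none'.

i=0 t=1 v=8: → [1,6); WM=0
i=1 t=5 v=7: → [1,10); WM=4
i=2 t=1 v=2: DROP (t<4-1); WM=4
i=3 t=4 v=4: → [1,10); WM=4
i=4 t=6 v=2: → [1,11); WM=5
i=5 t=6 v=9: → [1,11); WM=5
i=6 t=7 v=3: → [1,12); WM=6
i=7 t=8 v=1: → [1,13); WM=7
i=8 t=6 v=1: → [1,13); WM=7
i=9 t=13 v=3: → [13,18); WM=12
i=10 t=13 v=9: → [13,18); WM=12
i=11 t=14 v=6: → [13,19); WM=13
i=12 t=15 v=4: → [13,20); WM=14
i=13 t=16 v=9: → [13,21); WM=15
i=14 t=17 v=3: → [13,22); WM=16
i=15 t=22 v=1: → [22,27); WM=21
i=16 t=24 v=5: → [22,29); WM=23
i=17 t=18 v=7: DROP (t<23-1); WM=23
i=18 t=17 v=9: DROP (t<23-1); WM=23
i=19 t=21 v=9: DROP (t<23-1); WM=23

2 17 18 19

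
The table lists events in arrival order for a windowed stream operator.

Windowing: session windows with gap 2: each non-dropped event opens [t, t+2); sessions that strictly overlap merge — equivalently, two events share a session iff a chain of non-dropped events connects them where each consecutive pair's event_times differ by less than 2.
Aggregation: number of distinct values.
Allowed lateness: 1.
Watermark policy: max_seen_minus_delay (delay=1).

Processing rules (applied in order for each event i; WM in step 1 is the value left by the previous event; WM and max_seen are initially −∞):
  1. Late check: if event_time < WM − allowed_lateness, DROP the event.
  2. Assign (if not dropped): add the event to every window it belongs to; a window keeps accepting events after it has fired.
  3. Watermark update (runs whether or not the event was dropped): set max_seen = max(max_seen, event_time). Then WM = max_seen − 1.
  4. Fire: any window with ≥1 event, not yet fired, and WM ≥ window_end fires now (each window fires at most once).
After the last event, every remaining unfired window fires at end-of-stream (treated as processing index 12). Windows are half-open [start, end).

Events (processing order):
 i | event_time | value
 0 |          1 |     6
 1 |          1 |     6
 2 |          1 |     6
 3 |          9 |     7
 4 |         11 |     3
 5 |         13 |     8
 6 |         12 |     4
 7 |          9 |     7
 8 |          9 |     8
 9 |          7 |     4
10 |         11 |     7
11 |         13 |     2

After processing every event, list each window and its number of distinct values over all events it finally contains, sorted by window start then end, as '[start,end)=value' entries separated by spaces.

[1,3)=1 [9,11)=1 [11,15)=5

i=0 t=1 v=6: → [1,3); WM=0
i=1 t=1 v=6: → [1,3); WM=0
i=2 t=1 v=6: → [1,3); WM=0
i=3 t=9 v=7: → [9,11); WM=8
i=4 t=11 v=3: → [11,13); WM=10
i=5 t=13 v=8: → [13,15); WM=12
i=6 t=12 v=4: → [11,15); WM=12
i=7 t=9 v=7: DROP (t<12-1); WM=12
i=8 t=9 v=8: DROP (t<12-1); WM=12
i=9 t=7 v=4: DROP (t<12-1); WM=12
i=10 t=11 v=7: → [11,15); WM=12
i=11 t=13 v=2: → [11,15); WM=12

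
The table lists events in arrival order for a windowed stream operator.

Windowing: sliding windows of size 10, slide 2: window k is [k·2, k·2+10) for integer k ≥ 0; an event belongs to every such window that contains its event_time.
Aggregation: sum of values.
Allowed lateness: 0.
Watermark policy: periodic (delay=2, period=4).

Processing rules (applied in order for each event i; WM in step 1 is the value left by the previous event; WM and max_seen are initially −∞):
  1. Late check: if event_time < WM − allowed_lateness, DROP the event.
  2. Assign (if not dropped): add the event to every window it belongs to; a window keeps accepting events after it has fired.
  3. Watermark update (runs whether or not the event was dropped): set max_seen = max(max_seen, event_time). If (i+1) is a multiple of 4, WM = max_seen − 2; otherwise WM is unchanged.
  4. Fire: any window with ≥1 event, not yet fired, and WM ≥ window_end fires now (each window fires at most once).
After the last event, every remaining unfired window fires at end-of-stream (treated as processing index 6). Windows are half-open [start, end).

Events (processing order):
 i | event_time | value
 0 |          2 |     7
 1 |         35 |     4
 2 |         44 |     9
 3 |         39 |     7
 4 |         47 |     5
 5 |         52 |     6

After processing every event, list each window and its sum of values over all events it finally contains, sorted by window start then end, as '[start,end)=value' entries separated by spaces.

i=0 t=2 v=7: → [2,12),[0,10); WM=−∞
i=1 t=35 v=4: → [34,44),[32,42),[30,40),[28,38),[26,36); WM=−∞
i=2 t=44 v=9: → [44,54),[42,52),[40,50),[38,48),[36,46); WM=−∞
i=3 t=39 v=7: → [38,48),[36,46),[34,44),[32,42),[30,40); WM=42; [0,10) fires=7 [2,12) fires=7 [26,36) fires=4 [28,38) fires=4 [30,40) fires=11 [32,42) fires=11
i=4 t=47 v=5: → [46,56),[44,54),[42,52),[40,50),[38,48); WM=42
i=5 t=52 v=6: → [52,62),[50,60),[48,58),[46,56),[44,54); WM=42

[0,10)=7 [2,12)=7 [26,36)=4 [28,38)=4 [30,40)=11 [32,42)=11 [34,44)=11 [36,46)=16 [38,48)=21 [40,50)=14 [42,52)=14 [44,54)=20 [46,56)=11 [48,58)=6 [50,60)=6 [52,62)=6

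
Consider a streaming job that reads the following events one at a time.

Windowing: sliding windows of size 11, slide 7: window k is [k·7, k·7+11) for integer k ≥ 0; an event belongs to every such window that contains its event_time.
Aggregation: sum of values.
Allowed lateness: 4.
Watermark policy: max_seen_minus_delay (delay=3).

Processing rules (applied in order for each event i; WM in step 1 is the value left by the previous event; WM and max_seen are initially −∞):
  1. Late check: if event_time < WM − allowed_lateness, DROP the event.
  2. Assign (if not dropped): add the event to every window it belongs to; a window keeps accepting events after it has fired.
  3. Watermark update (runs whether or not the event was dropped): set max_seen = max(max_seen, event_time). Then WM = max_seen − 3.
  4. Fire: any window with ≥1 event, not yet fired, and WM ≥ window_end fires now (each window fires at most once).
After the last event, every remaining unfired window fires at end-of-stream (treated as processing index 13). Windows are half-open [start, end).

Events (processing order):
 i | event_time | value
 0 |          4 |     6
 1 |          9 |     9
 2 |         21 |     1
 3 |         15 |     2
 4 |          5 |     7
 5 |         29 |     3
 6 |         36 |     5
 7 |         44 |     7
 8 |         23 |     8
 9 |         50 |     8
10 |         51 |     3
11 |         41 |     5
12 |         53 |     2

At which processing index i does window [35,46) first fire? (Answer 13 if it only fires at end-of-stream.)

i=0 t=4 v=6: → [0,11); WM=1
i=1 t=9 v=9: → [7,18),[0,11); WM=6
i=2 t=21 v=1: → [21,32),[14,25); WM=18; [0,11) fires=15 [7,18) fires=9
i=3 t=15 v=2: → [14,25),[7,18); WM=18
i=4 t=5 v=7: DROP (t<18-4); WM=18
i=5 t=29 v=3: → [28,39),[21,32); WM=26; [14,25) fires=3
i=6 t=36 v=5: → [35,46),[28,39); WM=33; [21,32) fires=4
i=7 t=44 v=7: → [42,53),[35,46); WM=41; [28,39) fires=8
i=8 t=23 v=8: DROP (t<41-4); WM=41
i=9 t=50 v=8: → [49,60),[42,53); WM=47; [35,46) fires=12
i=10 t=51 v=3: → [49,60),[42,53); WM=48
i=11 t=41 v=5: DROP (t<48-4); WM=48
i=12 t=53 v=2: → [49,60); WM=50

9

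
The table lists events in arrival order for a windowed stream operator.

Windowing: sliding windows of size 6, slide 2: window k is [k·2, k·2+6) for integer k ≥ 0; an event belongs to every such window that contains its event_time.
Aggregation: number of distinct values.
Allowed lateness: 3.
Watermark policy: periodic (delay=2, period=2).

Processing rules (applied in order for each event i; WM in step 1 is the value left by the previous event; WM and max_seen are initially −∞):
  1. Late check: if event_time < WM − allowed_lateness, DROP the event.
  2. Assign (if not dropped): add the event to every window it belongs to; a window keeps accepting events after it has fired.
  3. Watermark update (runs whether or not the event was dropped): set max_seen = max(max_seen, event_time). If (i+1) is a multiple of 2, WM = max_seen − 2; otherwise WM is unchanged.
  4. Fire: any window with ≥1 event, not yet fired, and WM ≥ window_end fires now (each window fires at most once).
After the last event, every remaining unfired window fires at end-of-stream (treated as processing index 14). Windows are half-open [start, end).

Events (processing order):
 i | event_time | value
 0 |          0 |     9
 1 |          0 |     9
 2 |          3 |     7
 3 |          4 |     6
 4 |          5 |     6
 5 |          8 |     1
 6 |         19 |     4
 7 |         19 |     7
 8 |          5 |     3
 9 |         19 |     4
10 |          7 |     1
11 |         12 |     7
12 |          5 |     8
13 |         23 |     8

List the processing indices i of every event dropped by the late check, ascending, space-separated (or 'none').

8 10 11 12

i=0 t=0 v=9: → [0,6); WM=−∞
i=1 t=0 v=9: → [0,6); WM=-2
i=2 t=3 v=7: → [2,8),[0,6); WM=-2
i=3 t=4 v=6: → [4,10),[2,8),[0,6); WM=2
i=4 t=5 v=6: → [4,10),[2,8),[0,6); WM=2
i=5 t=8 v=1: → [8,14),[6,12),[4,10); WM=6; [0,6) fires=3
i=6 t=19 v=4: → [18,24),[16,22),[14,20); WM=6
i=7 t=19 v=7: → [18,24),[16,22),[14,20); WM=17; [2,8) fires=2 [4,10) fires=2 [6,12) fires=1 [8,14) fires=1
i=8 t=5 v=3: DROP (t<17-3); WM=17
i=9 t=19 v=4: → [18,24),[16,22),[14,20); WM=17
i=10 t=7 v=1: DROP (t<17-3); WM=17
i=11 t=12 v=7: DROP (t<17-3); WM=17
i=12 t=5 v=8: DROP (t<17-3); WM=17
i=13 t=23 v=8: → [22,28),[20,26),[18,24); WM=21; [14,20) fires=2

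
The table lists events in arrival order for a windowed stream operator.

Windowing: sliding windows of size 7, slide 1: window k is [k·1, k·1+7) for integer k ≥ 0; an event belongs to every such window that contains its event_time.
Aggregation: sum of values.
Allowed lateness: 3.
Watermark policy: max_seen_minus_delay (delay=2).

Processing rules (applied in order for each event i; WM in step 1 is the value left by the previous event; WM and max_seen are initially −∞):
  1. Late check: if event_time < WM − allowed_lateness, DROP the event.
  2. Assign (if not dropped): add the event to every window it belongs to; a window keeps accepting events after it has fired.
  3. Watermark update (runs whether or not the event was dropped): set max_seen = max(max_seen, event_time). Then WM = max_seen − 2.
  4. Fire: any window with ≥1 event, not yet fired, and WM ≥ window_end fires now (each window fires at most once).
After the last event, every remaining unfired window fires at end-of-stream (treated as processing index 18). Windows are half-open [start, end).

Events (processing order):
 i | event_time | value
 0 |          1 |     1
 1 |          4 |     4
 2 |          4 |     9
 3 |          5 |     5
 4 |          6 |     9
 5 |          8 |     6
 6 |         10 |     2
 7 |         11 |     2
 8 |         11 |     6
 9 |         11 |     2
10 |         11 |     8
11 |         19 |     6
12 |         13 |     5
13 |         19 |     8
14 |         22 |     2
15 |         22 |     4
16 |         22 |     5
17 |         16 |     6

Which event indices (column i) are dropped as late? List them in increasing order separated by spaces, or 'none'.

i=0 t=1 v=1: → [1,8),[0,7); WM=-1
i=1 t=4 v=4: → [4,11),[3,10),[2,9),[1,8),[0,7); WM=2
i=2 t=4 v=9: → [4,11),[3,10),[2,9),[1,8),[0,7); WM=2
i=3 t=5 v=5: → [5,12),[4,11),[3,10),[2,9),[1,8),[0,7); WM=3
i=4 t=6 v=9: → [6,13),[5,12),[4,11),[3,10),[2,9),[1,8),[0,7); WM=4
i=5 t=8 v=6: → [8,15),[7,14),[6,13),[5,12),[4,11),[3,10),[2,9); WM=6
i=6 t=10 v=2: → [10,17),[9,16),[8,15),[7,14),[6,13),[5,12),[4,11); WM=8; [0,7) fires=28 [1,8) fires=28
i=7 t=11 v=2: → [11,18),[10,17),[9,16),[8,15),[7,14),[6,13),[5,12); WM=9; [2,9) fires=33
i=8 t=11 v=6: → [11,18),[10,17),[9,16),[8,15),[7,14),[6,13),[5,12); WM=9
i=9 t=11 v=2: → [11,18),[10,17),[9,16),[8,15),[7,14),[6,13),[5,12); WM=9
i=10 t=11 v=8: → [11,18),[10,17),[9,16),[8,15),[7,14),[6,13),[5,12); WM=9
i=11 t=19 v=6: → [19,26),[18,25),[17,24),[16,23),[15,22),[14,21),[13,20); WM=17; [3,10) fires=33 [4,11) fires=35 [5,12) fires=40 [6,13) fires=35 [7,14) fires=26 [8,15) fires=26 [9,16) fires=20 [10,17) fires=20
i=12 t=13 v=5: DROP (t<17-3); WM=17
i=13 t=19 v=8: → [19,26),[18,25),[17,24),[16,23),[15,22),[14,21),[13,20); WM=17
i=14 t=22 v=2: → [22,29),[21,28),[20,27),[19,26),[18,25),[17,24),[16,23); WM=20; [11,18) fires=18 [13,20) fires=14
i=15 t=22 v=4: → [22,29),[21,28),[20,27),[19,26),[18,25),[17,24),[16,23); WM=20
i=16 t=22 v=5: → [22,29),[21,28),[20,27),[19,26),[18,25),[17,24),[16,23); WM=20
i=17 t=16 v=6: DROP (t<20-3); WM=20

12 17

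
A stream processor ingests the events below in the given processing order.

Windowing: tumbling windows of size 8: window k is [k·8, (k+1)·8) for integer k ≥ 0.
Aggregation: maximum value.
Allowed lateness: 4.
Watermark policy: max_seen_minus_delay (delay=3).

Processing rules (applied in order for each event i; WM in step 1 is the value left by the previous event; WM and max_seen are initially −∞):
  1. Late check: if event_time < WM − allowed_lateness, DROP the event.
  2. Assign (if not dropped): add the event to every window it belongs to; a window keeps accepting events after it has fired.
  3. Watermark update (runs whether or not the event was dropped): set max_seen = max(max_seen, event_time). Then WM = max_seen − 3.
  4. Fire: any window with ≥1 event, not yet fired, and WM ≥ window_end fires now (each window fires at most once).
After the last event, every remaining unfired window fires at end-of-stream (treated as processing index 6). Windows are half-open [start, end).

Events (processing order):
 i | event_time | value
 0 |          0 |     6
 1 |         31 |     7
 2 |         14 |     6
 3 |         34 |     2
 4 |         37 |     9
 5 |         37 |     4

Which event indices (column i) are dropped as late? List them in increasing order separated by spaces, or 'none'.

i=0 t=0 v=6: → [0,8); WM=-3
i=1 t=31 v=7: → [24,32); WM=28; [0,8) fires=6
i=2 t=14 v=6: DROP (t<28-4); WM=28
i=3 t=34 v=2: → [32,40); WM=31
i=4 t=37 v=9: → [32,40); WM=34; [24,32) fires=7
i=5 t=37 v=4: → [32,40); WM=34

2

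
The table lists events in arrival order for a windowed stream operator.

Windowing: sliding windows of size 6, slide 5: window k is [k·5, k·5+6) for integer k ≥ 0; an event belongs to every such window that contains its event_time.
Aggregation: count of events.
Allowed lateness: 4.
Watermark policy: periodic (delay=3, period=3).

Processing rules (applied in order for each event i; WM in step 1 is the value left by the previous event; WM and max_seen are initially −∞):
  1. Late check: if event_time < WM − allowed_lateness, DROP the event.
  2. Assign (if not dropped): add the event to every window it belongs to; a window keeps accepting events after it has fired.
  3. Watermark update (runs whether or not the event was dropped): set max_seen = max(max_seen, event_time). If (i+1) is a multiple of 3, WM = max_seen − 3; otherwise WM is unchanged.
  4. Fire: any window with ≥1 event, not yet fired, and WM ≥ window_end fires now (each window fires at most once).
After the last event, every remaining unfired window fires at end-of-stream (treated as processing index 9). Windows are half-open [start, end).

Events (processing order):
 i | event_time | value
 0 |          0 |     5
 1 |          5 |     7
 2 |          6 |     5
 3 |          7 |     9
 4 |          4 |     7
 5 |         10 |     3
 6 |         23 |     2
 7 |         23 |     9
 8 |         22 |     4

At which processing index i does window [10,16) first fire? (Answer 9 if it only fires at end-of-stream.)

i=0 t=0 v=5: → [0,6); WM=−∞
i=1 t=5 v=7: → [5,11),[0,6); WM=−∞
i=2 t=6 v=5: → [5,11); WM=3
i=3 t=7 v=9: → [5,11); WM=3
i=4 t=4 v=7: → [0,6); WM=3
i=5 t=10 v=3: → [10,16),[5,11); WM=7; [0,6) fires=3
i=6 t=23 v=2: → [20,26); WM=7
i=7 t=23 v=9: → [20,26); WM=7
i=8 t=22 v=4: → [20,26); WM=20; [5,11) fires=4 [10,16) fires=1

8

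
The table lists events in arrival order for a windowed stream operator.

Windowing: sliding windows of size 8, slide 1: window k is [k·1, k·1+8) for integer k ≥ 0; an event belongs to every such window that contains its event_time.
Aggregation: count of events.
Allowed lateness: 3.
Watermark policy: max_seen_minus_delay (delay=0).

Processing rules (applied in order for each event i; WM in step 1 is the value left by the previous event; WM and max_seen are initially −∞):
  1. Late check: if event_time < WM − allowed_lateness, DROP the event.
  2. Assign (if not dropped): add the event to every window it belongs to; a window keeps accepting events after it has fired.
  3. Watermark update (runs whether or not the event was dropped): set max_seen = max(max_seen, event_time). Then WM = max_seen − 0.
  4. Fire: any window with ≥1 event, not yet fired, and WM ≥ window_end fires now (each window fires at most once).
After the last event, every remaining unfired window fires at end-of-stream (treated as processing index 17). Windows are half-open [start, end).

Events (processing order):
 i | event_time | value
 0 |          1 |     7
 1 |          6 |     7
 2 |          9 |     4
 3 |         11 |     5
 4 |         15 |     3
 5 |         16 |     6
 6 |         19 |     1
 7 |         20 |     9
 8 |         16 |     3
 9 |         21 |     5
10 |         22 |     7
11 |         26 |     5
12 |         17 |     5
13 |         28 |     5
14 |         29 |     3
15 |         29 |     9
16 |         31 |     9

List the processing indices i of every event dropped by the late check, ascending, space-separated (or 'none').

i=0 t=1 v=7: → [1,9),[0,8); WM=1
i=1 t=6 v=7: → [6,14),[5,13),[4,12),[3,11),[2,10),[1,9),[0,8); WM=6
i=2 t=9 v=4: → [9,17),[8,16),[7,15),[6,14),[5,13),[4,12),[3,11),[2,10); WM=9; [0,8) fires=2 [1,9) fires=2
i=3 t=11 v=5: → [11,19),[10,18),[9,17),[8,16),[7,15),[6,14),[5,13),[4,12); WM=11; [2,10) fires=2 [3,11) fires=2
i=4 t=15 v=3: → [15,23),[14,22),[13,21),[12,20),[11,19),[10,18),[9,17),[8,16); WM=15; [4,12) fires=3 [5,13) fires=3 [6,14) fires=3 [7,15) fires=2
i=5 t=16 v=6: → [16,24),[15,23),[14,22),[13,21),[12,20),[11,19),[10,18),[9,17); WM=16; [8,16) fires=3
i=6 t=19 v=1: → [19,27),[18,26),[17,25),[16,24),[15,23),[14,22),[13,21),[12,20); WM=19; [9,17) fires=4 [10,18) fires=3 [11,19) fires=3
i=7 t=20 v=9: → [20,28),[19,27),[18,26),[17,25),[16,24),[15,23),[14,22),[13,21); WM=20; [12,20) fires=3
i=8 t=16 v=3: DROP (t<20-3); WM=20
i=9 t=21 v=5: → [21,29),[20,28),[19,27),[18,26),[17,25),[16,24),[15,23),[14,22); WM=21; [13,21) fires=4
i=10 t=22 v=7: → [22,30),[21,29),[20,28),[19,27),[18,26),[17,25),[16,24),[15,23); WM=22; [14,22) fires=5
i=11 t=26 v=5: → [26,34),[25,33),[24,32),[23,31),[22,30),[21,29),[20,28),[19,27); WM=26; [15,23) fires=6 [16,24) fires=5 [17,25) fires=4 [18,26) fires=4
i=12 t=17 v=5: DROP (t<26-3); WM=26
i=13 t=28 v=5: → [28,36),[27,35),[26,34),[25,33),[24,32),[23,31),[22,30),[21,29); WM=28; [19,27) fires=5 [20,28) fires=4
i=14 t=29 v=3: → [29,37),[28,36),[27,35),[26,34),[25,33),[24,32),[23,31),[22,30); WM=29; [21,29) fires=4
i=15 t=29 v=9: → [29,37),[28,36),[27,35),[26,34),[25,33),[24,32),[23,31),[22,30); WM=29
i=16 t=31 v=9: → [31,39),[30,38),[29,37),[28,36),[27,35),[26,34),[25,33),[24,32); WM=31; [22,30) fires=5 [23,31) fires=4

8 12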